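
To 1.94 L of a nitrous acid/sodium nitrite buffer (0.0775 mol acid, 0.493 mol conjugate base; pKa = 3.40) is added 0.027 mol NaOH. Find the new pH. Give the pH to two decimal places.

OH- converts HNO2 to NO2-: HNO2 → 0.0505 mol, NO2- → 0.52 mol.
Henderson–Hasselbalch with mole ratio 0.52/0.0505: pH = 3.40 + (+1.013)

pH = 4.41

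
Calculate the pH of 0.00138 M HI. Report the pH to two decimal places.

HI is a strong acid and dissociates completely, so [H+] = 0.00138 M.
pH = -log(0.00138) = 2.86

pH = 2.86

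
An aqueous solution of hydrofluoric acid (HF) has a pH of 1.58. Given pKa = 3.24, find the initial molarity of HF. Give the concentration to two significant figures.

[H+] = 10^(-1.58) = 2.63 × 10^-2 M = x
Ka = 10^(−3.24) = 5.75 × 10^-4
Ka = x²/(C₀ − x) ⇒ C₀ = x + x²/Ka
C₀ = 2.63 × 10^-2 + (2.63 × 10^-2)²/(5.75 × 10^-4) = 1.23 M

C₀ = 1.2 M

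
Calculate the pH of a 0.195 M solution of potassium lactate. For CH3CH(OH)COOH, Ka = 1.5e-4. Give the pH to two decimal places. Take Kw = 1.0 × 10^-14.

CH3CH(OH)COO- is the conjugate base of the weak acid CH3CH(OH)COOH.
Kb = Kw/Ka = 1.0×10^-14 / 1.5 × 10^-4 = 6.67 × 10^-11
From the ICE table, Kb = [OH-]²/(0.195 − [OH-]) = 6.67 × 10^-11.
Neglecting [OH-] in the denominator: [OH-] = √(6.67 × 10^-11 × 0.195) = 3.61 × 10^-6 M
pOH = −log(3.61 × 10^-6) = 5.44; pH = 14.00 − 5.44 = 8.56

pH = 8.56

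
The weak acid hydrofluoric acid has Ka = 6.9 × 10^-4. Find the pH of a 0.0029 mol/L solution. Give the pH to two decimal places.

HF ⇌ F- + H+
Ka = [H+]²/(0.0029 − [H+]) = 6.9 × 10^-4
The 5% rule fails; solving [H+]² + Ka·[H+] − Ka·C₀ = 0 exactly:
[H+] = [−0.00069 + √(0.00069² + 8e-06)]/2 = 1.11 × 10^-3 M
pH = −log(1.11 × 10^-3) = 2.95

pH = 2.95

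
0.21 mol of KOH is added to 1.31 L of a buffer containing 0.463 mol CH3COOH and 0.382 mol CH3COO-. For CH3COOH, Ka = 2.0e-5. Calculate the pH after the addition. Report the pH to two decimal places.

OH- converts CH3COOH to CH3COO-: CH3COOH → 0.253 mol, CH3COO- → 0.592 mol.
pKa = −log(2.0 × 10^-5) = 4.699
pH = pKa + log(n_CH3COO-/n_CH3COOH) = 4.699 + log(0.592/0.253) = 4.699 + (+0.369)

pH = 5.07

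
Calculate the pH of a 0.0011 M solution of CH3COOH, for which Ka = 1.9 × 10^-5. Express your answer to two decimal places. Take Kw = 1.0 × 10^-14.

pH = 3.87

CH3COOH ⇌ CH3COO- + H+
From the ICE table, Ka = x²/(0.0011 − x) = 1.9 × 10^-5.
Here C₀/Ka ≈ 57.9, so the small-x approximation fails. Use the quadratic:
x = [−1.9e-05 + √(1.9e-05² + 8.36e-08)]/2 = 1.35 × 10^-4 M
pH = −log[H+] = −log(1.35 × 10^-4) = 3.87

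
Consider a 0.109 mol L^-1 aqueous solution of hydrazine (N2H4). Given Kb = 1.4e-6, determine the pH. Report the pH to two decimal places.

N2H4 + H2O ⇌ N2H5+ + OH-
From the ICE table, Kb = x²/(0.109 − x) = 1.4 × 10^-6.
Since Kb ≪ C₀, x ≈ √(Kb·C₀) = 3.91 × 10^-4 M.
Check: 0.36% ionized — well under 5%, approximation valid.
pOH = −log(3.91 × 10^-4) = 3.41; pH = 14.00 − 3.41 = 10.59

pH = 10.59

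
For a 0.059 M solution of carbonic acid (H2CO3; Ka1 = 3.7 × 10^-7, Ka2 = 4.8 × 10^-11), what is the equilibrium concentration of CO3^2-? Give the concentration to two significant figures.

4.8 × 10^-11 M

First ionization gives [H+] ≈ [HCO3-] = 1.48 × 10^-4 M.
Second step: Ka2 = [H+][CO3^2-]/[HCO3-] ≈ [CO3^2-] (since [H+] ≈ [HCO3-]).
So [CO3^2-] ≈ Ka2.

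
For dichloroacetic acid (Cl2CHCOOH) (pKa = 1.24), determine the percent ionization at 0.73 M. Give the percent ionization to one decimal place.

Cl2CHCOOH ⇌ Cl2CHCOO- + H+; let x = [H+] at equilibrium.
Ka = 10^(−1.24) = 5.75 × 10^-2
Solve x² + 0.0575x − 0.042 = 0 → x = 1.78 × 10^-1 M
Fraction ionized = 1.78 × 10^-1 / 0.73 = 0.2438 → 24.4%

24.4%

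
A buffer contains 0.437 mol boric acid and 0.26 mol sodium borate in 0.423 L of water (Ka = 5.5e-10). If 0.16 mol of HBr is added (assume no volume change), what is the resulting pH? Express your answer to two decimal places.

After neutralization: n(B(OH)3) = 0.597 mol, n(B(OH)4-) = 0.1 mol.
pKa = −log(5.5 × 10^-10) = 9.260
pH = pKa + log(n_B(OH)4-/n_B(OH)3) = 9.260 + log(0.1/0.597) = 9.260 + (-0.776)

pH = 8.48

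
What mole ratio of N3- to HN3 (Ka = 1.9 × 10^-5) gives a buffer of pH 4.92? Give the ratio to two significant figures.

ratio = 1.6

pKa = -log(1.9 × 10^-5) = 4.721
pH = pKa + log(r) ⇒ log(r) = 4.92 − 4.721 = +0.199
r = [N3-]/[HN3] = 10^(+0.199) = 1.58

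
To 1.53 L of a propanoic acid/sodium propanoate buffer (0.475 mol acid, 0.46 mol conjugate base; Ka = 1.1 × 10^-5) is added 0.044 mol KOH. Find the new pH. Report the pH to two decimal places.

pH = 5.03

OH- converts CH3CH2COOH to CH3CH2COO-: CH3CH2COOH → 0.431 mol, CH3CH2COO- → 0.504 mol.
pKa = −log(1.1 × 10^-5) = 4.959
pH = pKa + log(n_CH3CH2COO-/n_CH3CH2COOH) = 4.959 + log(0.504/0.431) = 4.959 + (+0.068)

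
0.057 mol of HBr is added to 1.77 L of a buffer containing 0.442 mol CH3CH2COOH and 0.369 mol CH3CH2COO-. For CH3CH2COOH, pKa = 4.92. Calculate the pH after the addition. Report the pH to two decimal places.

pH = 4.72

After neutralization: n(CH3CH2COOH) = 0.499 mol, n(CH3CH2COO-) = 0.312 mol.
Henderson–Hasselbalch with mole ratio 0.312/0.499: pH = 4.92 + (-0.204)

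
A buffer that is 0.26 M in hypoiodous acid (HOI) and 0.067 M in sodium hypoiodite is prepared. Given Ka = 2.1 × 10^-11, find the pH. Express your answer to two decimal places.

pH = 10.09

pKa = −log(2.1 × 10^-11) = 10.678
Using pH = pKa + log([base]/[acid]) with [base]/[acid] = 0.067/0.26:
pH = 10.678 + (-0.589) = 10.09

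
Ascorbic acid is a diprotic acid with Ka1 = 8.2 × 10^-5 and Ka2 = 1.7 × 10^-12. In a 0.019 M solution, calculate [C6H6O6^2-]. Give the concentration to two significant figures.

First ionization gives [H+] ≈ [HC6H6O6-] = 1.21 × 10^-3 M.
Second step: Ka2 = [H+][C6H6O6^2-]/[HC6H6O6-] ≈ [C6H6O6^2-] (since [H+] ≈ [HC6H6O6-]).
So [C6H6O6^2-] ≈ Ka2.

1.7 × 10^-12 M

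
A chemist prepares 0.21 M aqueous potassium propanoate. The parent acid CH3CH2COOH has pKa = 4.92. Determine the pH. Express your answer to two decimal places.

pH = 9.12

CH3CH2COO- is the conjugate base of the weak acid CH3CH2COOH.
Ka = 10^(−4.92) = 1.20 × 10^-5
Kb = Kw/Ka = 1.0×10^-14 / 1.20 × 10^-5 = 8.33 × 10^-10
From the ICE table, Kb = x²/(0.21 − x) = 8.33 × 10^-10.
Assume x ≪ 0.21: x ≈ √(8.33 × 10^-10 × 0.21) = 1.32 × 10^-5 M
Check: 0.0063% ionized — well under 5%, approximation valid.
pOH = 4.88, so pH = 14.00 − pOH = 9.12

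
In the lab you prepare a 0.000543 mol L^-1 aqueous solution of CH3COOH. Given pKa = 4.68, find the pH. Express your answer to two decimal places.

CH3COOH ⇌ CH3COO- + H+
Ka = 10^(−4.68) = 2.09 × 10^-5
Ka = [H+]²/(0.000543 − [H+]) = 2.09 × 10^-5
[H+] is not negligible relative to C₀; solve [H+]² + 2.09e-05·[H+] − 1.13e-08 = 0.
[H+] = (−Ka + √(Ka² + 4·Ka·C₀))/2 = 9.66 × 10^-5 M
pH = −log(9.66 × 10^-5) = 4.02

pH = 4.02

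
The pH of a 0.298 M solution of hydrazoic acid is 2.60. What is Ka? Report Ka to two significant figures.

[H+] = 10^(-2.60) = 2.51 × 10^-3 M
At equilibrium [HA] = 0.298 − 2.51 × 10^-3 = 2.95 × 10^-1 M
Ka = [H+][A-]/[HA] = (2.51 × 10^-3)² / 2.95 × 10^-1 = 2.1 × 10^-5

Ka = 2.1 × 10^-5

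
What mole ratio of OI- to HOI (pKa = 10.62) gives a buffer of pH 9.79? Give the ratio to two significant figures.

ratio = 0.15

pH = pKa + log(r) ⇒ log(r) = 9.79 − 10.62 = -0.83
r = [OI-]/[HOI] = 10^(-0.83) = 0.148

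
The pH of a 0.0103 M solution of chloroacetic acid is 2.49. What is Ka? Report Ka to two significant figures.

Ka = 1.5 × 10^-3

[H+] = 10^(-2.49) = 3.24 × 10^-3 M
At equilibrium [HA] = 0.0103 − 3.24 × 10^-3 = 7.06 × 10^-3 M
Ka = [H+][A-]/[HA] = (3.24 × 10^-3)² / 7.06 × 10^-3 = 1.5 × 10^-3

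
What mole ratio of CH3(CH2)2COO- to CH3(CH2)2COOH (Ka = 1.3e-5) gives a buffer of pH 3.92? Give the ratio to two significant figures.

pKa = -log(1.3 × 10^-5) = 4.886
pH = pKa + log(r) ⇒ log(r) = 3.92 − 4.886 = -0.966
r = [CH3(CH2)2COO-]/[CH3(CH2)2COOH] = 10^(-0.966) = 0.108

ratio = 0.11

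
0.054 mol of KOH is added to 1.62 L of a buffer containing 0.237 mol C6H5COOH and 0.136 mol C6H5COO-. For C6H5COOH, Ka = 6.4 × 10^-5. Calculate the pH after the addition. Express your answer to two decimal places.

pH = 4.21

After neutralization: n(C6H5COOH) = 0.183 mol, n(C6H5COO-) = 0.19 mol.
pKa = −log(6.4 × 10^-5) = 4.194
Henderson–Hasselbalch with mole ratio 0.19/0.183: pH = 4.194 + (+0.016)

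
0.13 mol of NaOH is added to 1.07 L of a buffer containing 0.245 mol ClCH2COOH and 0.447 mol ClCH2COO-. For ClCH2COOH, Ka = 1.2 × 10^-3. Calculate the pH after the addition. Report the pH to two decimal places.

OH- converts ClCH2COOH to ClCH2COO-: ClCH2COOH → 0.115 mol, ClCH2COO- → 0.577 mol.
pKa = −log(1.2 × 10^-3) = 2.921
Henderson–Hasselbalch with mole ratio 0.577/0.115: pH = 2.921 + (+0.700)

pH = 3.62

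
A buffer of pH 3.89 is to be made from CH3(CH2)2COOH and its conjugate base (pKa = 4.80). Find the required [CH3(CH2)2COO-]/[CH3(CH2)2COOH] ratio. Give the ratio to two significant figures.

pH = pKa + log(r) ⇒ log(r) = 3.89 − 4.80 = -0.91
r = [CH3(CH2)2COO-]/[CH3(CH2)2COOH] = 10^(-0.91) = 0.123

ratio = 0.12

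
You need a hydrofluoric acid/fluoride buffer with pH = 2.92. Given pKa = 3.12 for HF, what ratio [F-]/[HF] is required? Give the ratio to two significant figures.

pH = pKa + log(r) ⇒ log(r) = 2.92 − 3.12 = -0.20
r = [F-]/[HF] = 10^(-0.20) = 0.631

ratio = 0.63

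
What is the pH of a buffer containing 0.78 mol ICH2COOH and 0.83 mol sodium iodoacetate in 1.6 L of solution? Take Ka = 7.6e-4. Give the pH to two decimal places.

pH = 3.15

pKa = −log(7.6 × 10^-4) = 3.119
Henderson–Hasselbalch: pH = pKa + log([ICH2COO-]/[ICH2COOH]) = 3.119 + log(0.83/0.78)
pH = 3.119 + (+0.027) = 3.15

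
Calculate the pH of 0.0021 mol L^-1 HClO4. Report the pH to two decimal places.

pH = 2.68

HClO4 is a strong acid and dissociates completely, so [H+] = 0.0021 M.
pH = -log(0.0021) = 2.68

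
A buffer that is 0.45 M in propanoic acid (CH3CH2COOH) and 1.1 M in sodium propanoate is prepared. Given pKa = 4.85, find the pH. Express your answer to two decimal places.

Using pH = pKa + log([base]/[acid]) with [base]/[acid] = 1.1/0.45:
pH = 4.85 + (+0.388) = 5.24

pH = 5.24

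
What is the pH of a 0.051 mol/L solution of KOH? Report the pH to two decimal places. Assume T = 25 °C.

pH = 12.71

KOH is a strong base; [OH-] = 0.051 M.
pOH = -log(0.051) = 1.29
pH = 14.00 - 1.29 = 12.71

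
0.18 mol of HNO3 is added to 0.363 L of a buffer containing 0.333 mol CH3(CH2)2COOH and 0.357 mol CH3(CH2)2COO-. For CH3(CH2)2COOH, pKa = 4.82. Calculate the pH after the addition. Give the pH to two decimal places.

Added H+ converts CH3(CH2)2COO- to CH3(CH2)2COOH: CH3(CH2)2COOH → 0.513 mol, CH3(CH2)2COO- → 0.177 mol.
Henderson–Hasselbalch with mole ratio 0.177/0.513: pH = 4.82 + (-0.462)

pH = 4.36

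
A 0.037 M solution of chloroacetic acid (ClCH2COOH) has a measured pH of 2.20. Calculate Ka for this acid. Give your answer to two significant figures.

Ka = 1.3 × 10^-3

[H+] = 10^(-2.20) = 6.31 × 10^-3 M
At equilibrium [HA] = 0.037 − 6.31 × 10^-3 = 3.07 × 10^-2 M
Ka = [H+][A-]/[HA] = (6.31 × 10^-3)² / 3.07 × 10^-2 = 1.3 × 10^-3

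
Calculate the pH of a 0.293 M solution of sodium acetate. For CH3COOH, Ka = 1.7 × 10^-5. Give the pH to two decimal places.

CH3COO- is the conjugate base of the weak acid CH3COOH.
Kb = Kw/Ka = 1.0×10^-14 / 1.7 × 10^-5 = 5.88 × 10^-10
Let x = [OH-] at equilibrium. Kb = x²/(0.293 − x).
Assume x ≪ 0.293: x ≈ √(5.88 × 10^-10 × 0.293) = 1.31 × 10^-5 M
(x/C₀ = 0.0045% < 5%, so the approximation holds.)
pOH = −log(1.31 × 10^-5) = 4.88; pH = 14.00 − 4.88 = 9.12

pH = 9.12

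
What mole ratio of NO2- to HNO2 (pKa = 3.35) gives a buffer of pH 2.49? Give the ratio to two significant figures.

pH = pKa + log(r) ⇒ log(r) = 2.49 − 3.35 = -0.86
r = [NO2-]/[HNO2] = 10^(-0.86) = 0.138

ratio = 0.14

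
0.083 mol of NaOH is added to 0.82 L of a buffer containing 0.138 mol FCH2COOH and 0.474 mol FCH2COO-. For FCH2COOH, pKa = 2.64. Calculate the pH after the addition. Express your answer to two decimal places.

After neutralization: n(FCH2COOH) = 0.055 mol, n(FCH2COO-) = 0.557 mol.
pH = pKa + log([A⁻]/[HA]) = 2.64 + log(0.557/0.055) = 2.64 +1.005

pH = 3.65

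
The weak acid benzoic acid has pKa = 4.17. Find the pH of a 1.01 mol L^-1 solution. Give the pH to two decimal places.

pH = 2.08

C6H5COOH ⇌ C6H5COO- + H+
Ka = 10^(−4.17) = 6.76 × 10^-5
From the ICE table, Ka = [H+]²/(1.01 − [H+]) = 6.76 × 10^-5.
Neglecting [H+] in the denominator: [H+] = √(6.76 × 10^-5 × 1.01) = 8.26 × 10^-3 M
Check: 0.82% ionized — well under 5%, approximation valid.
pH = −log[H+] = −log(8.26 × 10^-3) = 2.08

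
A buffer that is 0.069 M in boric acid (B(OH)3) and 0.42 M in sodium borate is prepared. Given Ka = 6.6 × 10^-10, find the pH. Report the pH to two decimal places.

pH = 9.96

pKa = −log(6.6 × 10^-10) = 9.180
pH = pKa + log([A⁻]/[HA]) = 9.180 + log(0.42/0.069)
pH = 9.180 + (+0.784) = 9.96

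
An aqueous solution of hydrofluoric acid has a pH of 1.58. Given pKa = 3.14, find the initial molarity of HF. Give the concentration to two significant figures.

[H+] = 10^(-1.58) = 2.63 × 10^-2 M = x
Ka = 10^(−3.14) = 7.24 × 10^-4
Ka = x²/(C₀ − x) ⇒ C₀ = x + x²/Ka
C₀ = 2.63 × 10^-2 + (2.63 × 10^-2)²/(7.24 × 10^-4) = 9.82 × 10^-1 M

C₀ = 9.8 × 10^-1 M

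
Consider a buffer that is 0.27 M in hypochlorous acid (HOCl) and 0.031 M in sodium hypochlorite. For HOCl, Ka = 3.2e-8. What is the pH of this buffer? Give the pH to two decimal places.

pH = 6.55

pKa = −log(3.2 × 10^-8) = 7.495
pH = pKa + log([A⁻]/[HA]) = 7.495 + log(0.031/0.27)
pH = 7.495 + (-0.940) = 6.55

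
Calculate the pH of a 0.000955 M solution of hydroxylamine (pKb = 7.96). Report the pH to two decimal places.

pH = 8.51

NH2OH + H2O ⇌ NH3OH+ + OH-
Kb = 10^(−7.96) = 1.10 × 10^-8
Kb = [OH-]²/(0.000955 − [OH-]) = 1.10 × 10^-8
Assume [OH-] ≪ 0.000955: [OH-] ≈ √(1.10 × 10^-8 × 0.000955) = 3.24 × 10^-6 M
Check: 0.34% ionized — well under 5%, approximation valid.
pOH = 5.49, so pH = 14.00 − pOH = 8.51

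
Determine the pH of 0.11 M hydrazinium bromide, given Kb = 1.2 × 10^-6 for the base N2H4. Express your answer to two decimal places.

N2H5+ is the conjugate acid of the weak base N2H4.
Ka = Kw/Kb = 1.0×10^-14 / 1.2 × 10^-6 = 8.33 × 10^-9
From the ICE table, Ka = [H+]²/(0.11 − [H+]) = 8.33 × 10^-9.
Since Ka ≪ C₀, [H+] ≈ √(Ka·C₀) = 3.03 × 10^-5 M.
pH = −log[H+] = −log(3.03 × 10^-5) = 4.52

pH = 4.52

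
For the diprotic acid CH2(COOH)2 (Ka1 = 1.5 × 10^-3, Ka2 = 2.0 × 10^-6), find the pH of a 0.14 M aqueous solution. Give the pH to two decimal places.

Ka1 ≫ Ka2, so treat the first dissociation as the only significant source of H+.
Ka1 = x²/(0.14 − x) = 1.5 × 10^-3
Solving the quadratic: x = (−Ka1 + √(Ka1² + 4·Ka1·C₀))/2 = 1.38 × 10^-2 M
pH = −log(1.38 × 10^-2) = 1.86

pH = 1.86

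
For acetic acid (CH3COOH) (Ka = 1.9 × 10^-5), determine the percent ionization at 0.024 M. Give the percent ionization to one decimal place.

CH3COOH ⇌ CH3COO- + H+; let x = [H+] at equilibrium.
x ≈ √(Ka·C₀) = √(1.9 × 10^-5 × 0.024) = 6.75 × 10^-4 M
% ionization = x/C₀ × 100% = 6.75 × 10^-4/0.024 × 100% = 2.8%

2.8%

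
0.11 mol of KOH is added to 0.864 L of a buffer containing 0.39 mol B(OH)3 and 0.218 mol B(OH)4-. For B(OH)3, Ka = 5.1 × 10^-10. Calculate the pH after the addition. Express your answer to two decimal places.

pH = 9.36

OH- converts B(OH)3 to B(OH)4-: B(OH)3 → 0.28 mol, B(OH)4- → 0.328 mol.
pKa = −log(5.1 × 10^-10) = 9.292
Henderson–Hasselbalch with mole ratio 0.328/0.28: pH = 9.292 + (+0.069)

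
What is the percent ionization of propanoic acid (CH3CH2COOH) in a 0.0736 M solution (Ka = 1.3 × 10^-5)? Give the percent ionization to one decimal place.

1.3%

CH3CH2COOH ⇌ CH3CH2COO- + H+; let x = [H+] at equilibrium.
x ≈ √(Ka·C₀) = √(1.3 × 10^-5 × 0.0736) = 9.78 × 10^-4 M
% ionization = x/C₀ × 100% = 9.78 × 10^-4/0.0736 × 100% = 1.3%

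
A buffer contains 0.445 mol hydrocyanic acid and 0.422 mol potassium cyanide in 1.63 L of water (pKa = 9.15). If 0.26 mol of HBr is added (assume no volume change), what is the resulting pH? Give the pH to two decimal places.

pH = 8.51

After neutralization: n(HCN) = 0.705 mol, n(CN-) = 0.162 mol.
pH = pKa + log(n_CN-/n_HCN) = 9.15 + log(0.162/0.705) = 9.15 + (-0.639)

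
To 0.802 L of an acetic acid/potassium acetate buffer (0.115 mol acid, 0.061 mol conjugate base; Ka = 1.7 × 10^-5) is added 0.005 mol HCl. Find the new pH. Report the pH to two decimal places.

pH = 4.44

Added H+ converts CH3COO- to CH3COOH: CH3COOH → 0.12 mol, CH3COO- → 0.056 mol.
pKa = −log(1.7 × 10^-5) = 4.770
pH = pKa + log([A⁻]/[HA]) = 4.770 + log(0.056/0.12) = 4.770 -0.331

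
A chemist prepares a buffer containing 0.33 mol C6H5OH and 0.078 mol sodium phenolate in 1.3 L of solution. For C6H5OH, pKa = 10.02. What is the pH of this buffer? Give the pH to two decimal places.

pH = pKa + log([A⁻]/[HA]) = 10.02 + log(0.078/0.33)
pH = 10.02 + (-0.626) = 9.39

pH = 9.39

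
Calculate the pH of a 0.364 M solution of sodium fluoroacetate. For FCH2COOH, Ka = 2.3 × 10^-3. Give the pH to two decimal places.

FCH2COO- is the conjugate base of the weak acid FCH2COOH.
Kb = Kw/Ka = 1.0×10^-14 / 2.3 × 10^-3 = 4.35 × 10^-12
From the ICE table, Kb = [OH-]²/(0.364 − [OH-]) = 4.35 × 10^-12.
Assume [OH-] ≪ 0.364: [OH-] ≈ √(4.35 × 10^-12 × 0.364) = 1.26 × 10^-6 M
pOH = −log(1.26 × 10^-6) = 5.90; pH = 14.00 − 5.90 = 8.10

pH = 8.10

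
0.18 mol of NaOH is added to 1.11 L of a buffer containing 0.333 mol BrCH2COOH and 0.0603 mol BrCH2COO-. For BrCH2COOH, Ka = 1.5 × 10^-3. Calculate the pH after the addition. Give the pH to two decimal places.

pH = 3.02

After neutralization: n(BrCH2COOH) = 0.153 mol, n(BrCH2COO-) = 0.24 mol.
pKa = −log(1.5 × 10^-3) = 2.824
pH = pKa + log([A⁻]/[HA]) = 2.824 + log(0.24/0.153) = 2.824 +0.196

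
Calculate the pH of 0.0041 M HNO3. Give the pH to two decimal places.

HNO3 is a strong acid and dissociates completely, so [H+] = 0.0041 M.
pH = -log(0.0041) = 2.39

pH = 2.39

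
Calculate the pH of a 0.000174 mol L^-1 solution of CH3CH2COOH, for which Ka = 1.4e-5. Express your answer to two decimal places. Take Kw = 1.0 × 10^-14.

CH3CH2COOH ⇌ CH3CH2COO- + H+
Ka = [H+]²/(0.000174 − [H+]) = 1.4 × 10^-5
Here C₀/Ka ≈ 12.4, so the small-[H+] approximation fails. Use the quadratic:
[H+] = [−1.4e-05 + √(1.4e-05² + 9.74e-09)]/2 = 4.28 × 10^-5 M
pH = −log[H+] = −log(4.28 × 10^-5) = 4.37

pH = 4.37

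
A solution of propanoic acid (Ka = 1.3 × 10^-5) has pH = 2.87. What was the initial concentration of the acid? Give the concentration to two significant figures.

[H+] = 10^(-2.87) = 1.35 × 10^-3 M = x
Ka = x²/(C₀ − x) ⇒ C₀ = x + x²/Ka
C₀ = 1.35 × 10^-3 + (1.35 × 10^-3)²/(1.3 × 10^-5) = 1.42 × 10^-1 M

C₀ = 1.4 × 10^-1 M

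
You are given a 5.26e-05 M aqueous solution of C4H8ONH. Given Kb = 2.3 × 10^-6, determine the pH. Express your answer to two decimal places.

C4H8ONH + H2O ⇌ C4H8ONH2+ + OH-
From the ICE table, Kb = x²/(5.26e-05 − x) = 2.3 × 10^-6.
Here C₀/Kb ≈ 22.9, so the small-x approximation fails. Use the quadratic:
x = (−Kb + √(Kb² + 4·Kb·C₀))/2 = 9.91 × 10^-6 M
pOH = 5.00, so pH = 14.00 − pOH = 9.00

pH = 9.00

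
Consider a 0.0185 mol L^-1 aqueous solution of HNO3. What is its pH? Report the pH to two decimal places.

pH = 1.73

HNO3 is a strong acid and dissociates completely, so [H+] = 0.0185 M.
pH = -log(0.0185) = 1.73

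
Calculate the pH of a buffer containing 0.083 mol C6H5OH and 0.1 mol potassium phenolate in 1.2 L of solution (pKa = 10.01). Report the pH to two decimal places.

pH = 10.09

Henderson–Hasselbalch: pH = pKa + log([C6H5O-]/[C6H5OH]) = 10.01 + log(0.1/0.083)
pH = 10.01 + (+0.081) = 10.09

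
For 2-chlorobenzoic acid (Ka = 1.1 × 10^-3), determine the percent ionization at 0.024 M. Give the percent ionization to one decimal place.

ClC6H4COOH ⇌ ClC6H4COO- + H+; let x = [H+] at equilibrium.
Solve x² + 0.0011x − 2.64e-05 = 0 → x = 4.62 × 10^-3 M
Fraction ionized = 4.62 × 10^-3 / 0.024 = 0.1925 → 19.2%

19.2%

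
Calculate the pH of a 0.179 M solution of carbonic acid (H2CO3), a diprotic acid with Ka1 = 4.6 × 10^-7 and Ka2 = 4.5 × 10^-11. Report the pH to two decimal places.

pH = 3.54

Since Ka1 ≫ Ka2, the first ionization dominates [H+].
Ka1 = x²/(0.179 − x) = 4.6 × 10^-7
x ≈ √(4.6 × 10^-7 × 0.179) = 2.87 × 10^-4 M
pH = −log(2.87 × 10^-4) = 3.54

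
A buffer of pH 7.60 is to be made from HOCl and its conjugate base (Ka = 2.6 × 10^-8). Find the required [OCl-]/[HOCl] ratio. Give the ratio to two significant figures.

pKa = -log(2.6 × 10^-8) = 7.585
pH = pKa + log(r) ⇒ log(r) = 7.60 − 7.585 = +0.015
r = [OCl-]/[HOCl] = 10^(+0.015) = 1.04

ratio = 1.0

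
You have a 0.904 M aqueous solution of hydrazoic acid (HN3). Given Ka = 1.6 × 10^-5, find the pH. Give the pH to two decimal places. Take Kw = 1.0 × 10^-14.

HN3 ⇌ N3- + H+
From the ICE table, Ka = [H+]²/(0.904 − [H+]) = 1.6 × 10^-5.
Neglecting [H+] in the denominator: [H+] = √(1.6 × 10^-5 × 0.904) = 3.80 × 10^-3 M
pH = −log[H+] = −log(3.80 × 10^-3) = 2.42

pH = 2.42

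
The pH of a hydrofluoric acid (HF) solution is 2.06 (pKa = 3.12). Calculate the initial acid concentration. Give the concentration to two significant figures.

C₀ = 1.1 × 10^-1 M

[H+] = 10^(-2.06) = 8.71 × 10^-3 M = x
Ka = 10^(−3.12) = 7.59 × 10^-4
Ka = x²/(C₀ − x) ⇒ C₀ = x + x²/Ka
C₀ = 8.71 × 10^-3 + (8.71 × 10^-3)²/(7.59 × 10^-4) = 1.09 × 10^-1 M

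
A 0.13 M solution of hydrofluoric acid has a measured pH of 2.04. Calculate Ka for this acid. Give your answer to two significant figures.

Ka = 6.9 × 10^-4

[H+] = 10^(-2.04) = 9.12 × 10^-3 M
At equilibrium [HA] = 0.13 − 9.12 × 10^-3 = 1.21 × 10^-1 M
Ka = [H+][A-]/[HA] = (9.12 × 10^-3)² / 1.21 × 10^-1 = 6.9 × 10^-4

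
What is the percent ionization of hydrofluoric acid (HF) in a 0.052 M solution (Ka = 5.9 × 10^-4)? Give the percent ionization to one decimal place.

10.1%

HF ⇌ F- + H+; let x = [H+] at equilibrium.
Ka = x²/(C₀ − x); solving the quadratic gives x = 5.25 × 10^-3 M.
Fraction ionized = 5.25 × 10^-3 / 0.052 = 0.1010 → 10.1%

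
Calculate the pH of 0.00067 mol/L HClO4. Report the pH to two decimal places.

HClO4 is a strong acid and dissociates completely, so [H+] = 0.00067 M.
pH = -log(0.00067) = 3.17

pH = 3.17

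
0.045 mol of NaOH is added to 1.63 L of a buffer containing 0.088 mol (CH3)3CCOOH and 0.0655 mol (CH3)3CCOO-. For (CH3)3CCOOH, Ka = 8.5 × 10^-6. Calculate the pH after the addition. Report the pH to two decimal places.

pH = 5.48

After neutralization: n((CH3)3CCOOH) = 0.043 mol, n((CH3)3CCOO-) = 0.111 mol.
pKa = −log(8.5 × 10^-6) = 5.071
Henderson–Hasselbalch with mole ratio 0.111/0.043: pH = 5.071 + (+0.412)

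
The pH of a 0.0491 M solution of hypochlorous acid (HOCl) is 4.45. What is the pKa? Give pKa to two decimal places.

pKa = 7.59

[H+] = 10^(-4.45) = 3.55 × 10^-5 M
At equilibrium [HA] = 0.0491 − 3.55 × 10^-5 = 4.91 × 10^-2 M
Ka = [H+][A-]/[HA] = (3.55 × 10^-5)² / 4.91 × 10^-2 = 2.57 × 10^-8
pKa = -log(2.57 × 10^-8) = 7.59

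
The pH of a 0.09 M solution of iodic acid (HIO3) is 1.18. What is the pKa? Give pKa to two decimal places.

[H+] = 10^(-1.18) = 6.61 × 10^-2 M
At equilibrium [HA] = 0.09 − 6.61 × 10^-2 = 2.39 × 10^-2 M
Ka = [H+][A-]/[HA] = (6.61 × 10^-2)² / 2.39 × 10^-2 = 1.83 × 10^-1
pKa = -log(1.83 × 10^-1) = 0.74

pKa = 0.74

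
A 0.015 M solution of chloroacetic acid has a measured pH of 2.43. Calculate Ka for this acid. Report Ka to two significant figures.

Ka = 1.2 × 10^-3

[H+] = 10^(-2.43) = 3.72 × 10^-3 M
At equilibrium [HA] = 0.015 − 3.72 × 10^-3 = 1.13 × 10^-2 M
Ka = [H+][A-]/[HA] = (3.72 × 10^-3)² / 1.13 × 10^-2 = 1.2 × 10^-3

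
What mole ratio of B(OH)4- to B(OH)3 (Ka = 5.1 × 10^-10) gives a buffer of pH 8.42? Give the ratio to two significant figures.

ratio = 0.13

pKa = -log(5.1 × 10^-10) = 9.292
pH = pKa + log(r) ⇒ log(r) = 8.42 − 9.292 = -0.872
r = [B(OH)4-]/[B(OH)3] = 10^(-0.872) = 0.134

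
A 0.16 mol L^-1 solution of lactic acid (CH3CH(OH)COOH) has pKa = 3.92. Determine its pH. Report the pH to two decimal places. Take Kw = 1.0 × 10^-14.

CH3CH(OH)COOH ⇌ CH3CH(OH)COO- + H+
Ka = 10^(−3.92) = 1.20 × 10^-4
From the ICE table, Ka = [H+]²/(0.16 − [H+]) = 1.20 × 10^-4.
Assume [H+] ≪ 0.16: [H+] ≈ √(1.20 × 10^-4 × 0.16) = 4.38 × 10^-3 M
pH = −log[H+] = −log(4.38 × 10^-3) = 2.36

pH = 2.36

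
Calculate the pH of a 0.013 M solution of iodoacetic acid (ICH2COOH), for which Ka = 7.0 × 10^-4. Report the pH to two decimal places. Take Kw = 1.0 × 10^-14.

pH = 2.57

ICH2COOH ⇌ ICH2COO- + H+
Ka = [H+]²/(0.013 − [H+]) = 7.0 × 10^-4
Here C₀/Ka ≈ 18.6, so the small-[H+] approximation fails. Use the quadratic:
[H+] = (−Ka + √(Ka² + 4·Ka·C₀))/2 = 2.69 × 10^-3 M
pH = −log[H+] = −log(2.69 × 10^-3) = 2.57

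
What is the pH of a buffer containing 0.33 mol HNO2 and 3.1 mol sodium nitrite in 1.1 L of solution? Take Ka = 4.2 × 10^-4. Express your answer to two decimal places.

pH = 4.35

pKa = −log(4.2 × 10^-4) = 3.377
pH = pKa + log([A⁻]/[HA]) = 3.377 + log(3.1/0.33)
pH = 3.377 + (+0.973) = 4.35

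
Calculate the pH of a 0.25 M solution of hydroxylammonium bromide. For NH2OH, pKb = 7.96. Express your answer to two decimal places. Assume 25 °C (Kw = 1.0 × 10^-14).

NH3OH+ is the conjugate acid of the weak base NH2OH.
Kb = 10^(−7.96) = 1.10 × 10^-8
Ka = Kw/Kb = 1.0×10^-14 / 1.10 × 10^-8 = 9.09 × 10^-7
From the ICE table, Ka = x²/(0.25 − x) = 9.09 × 10^-7.
Since Ka ≪ C₀, x ≈ √(Ka·C₀) = 4.77 × 10^-4 M.
pH = −log(4.77 × 10^-4) = 3.32

pH = 3.32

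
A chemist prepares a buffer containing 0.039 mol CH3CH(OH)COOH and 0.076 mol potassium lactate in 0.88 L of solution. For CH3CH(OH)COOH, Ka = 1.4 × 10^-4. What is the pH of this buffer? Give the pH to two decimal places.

pH = 4.14

pKa = −log(1.4 × 10^-4) = 3.854
Using pH = pKa + log([base]/[acid]) with [base]/[acid] = 0.076/0.039:
pH = 3.854 + (+0.290) = 4.14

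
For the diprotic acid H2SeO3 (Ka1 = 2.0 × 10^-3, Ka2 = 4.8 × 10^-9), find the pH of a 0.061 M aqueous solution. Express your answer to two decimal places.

pH = 2.00

Ka1 ≫ Ka2, so treat the first dissociation as the only significant source of H+.
Ka1 = x²/(0.061 − x) = 2.0 × 10^-3
Solving the quadratic: x = (−Ka1 + √(Ka1² + 4·Ka1·C₀))/2 = 1.01 × 10^-2 M
pH = −log(1.01 × 10^-2) = 2.00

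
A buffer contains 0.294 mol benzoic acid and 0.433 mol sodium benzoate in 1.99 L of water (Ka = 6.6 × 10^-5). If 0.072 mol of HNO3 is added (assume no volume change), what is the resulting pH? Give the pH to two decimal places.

pH = 4.17

After neutralization: n(C6H5COOH) = 0.366 mol, n(C6H5COO-) = 0.361 mol.
pKa = −log(6.6 × 10^-5) = 4.180
pH = pKa + log([A⁻]/[HA]) = 4.180 + log(0.361/0.366) = 4.180 -0.006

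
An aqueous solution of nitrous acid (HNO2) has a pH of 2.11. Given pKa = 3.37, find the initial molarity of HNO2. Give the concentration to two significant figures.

C₀ = 1.5 × 10^-1 M

[H+] = 10^(-2.11) = 7.76 × 10^-3 M = x
Ka = 10^(−3.37) = 4.27 × 10^-4
Ka = x²/(C₀ − x) ⇒ C₀ = x + x²/Ka
C₀ = 7.76 × 10^-3 + (7.76 × 10^-3)²/(4.27 × 10^-4) = 1.49 × 10^-1 M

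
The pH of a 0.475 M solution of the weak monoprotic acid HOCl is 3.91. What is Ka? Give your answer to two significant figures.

[H+] = 10^(-3.91) = 1.23 × 10^-4 M
At equilibrium [HA] = 0.475 − 1.23 × 10^-4 = 4.75 × 10^-1 M
Ka = [H+][A-]/[HA] = (1.23 × 10^-4)² / 4.75 × 10^-1 = 3.2 × 10^-8

Ka = 3.2 × 10^-8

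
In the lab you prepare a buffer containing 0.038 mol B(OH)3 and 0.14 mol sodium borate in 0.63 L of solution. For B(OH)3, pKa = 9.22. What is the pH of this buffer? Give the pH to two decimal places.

Henderson–Hasselbalch: pH = pKa + log([B(OH)4-]/[B(OH)3]) = 9.22 + log(0.14/0.038)
pH = 9.22 + (+0.566) = 9.79

pH = 9.79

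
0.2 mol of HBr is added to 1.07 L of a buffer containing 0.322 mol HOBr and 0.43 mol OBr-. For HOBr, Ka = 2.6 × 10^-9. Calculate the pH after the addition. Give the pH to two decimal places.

pH = 8.23

Added H+ converts OBr- to HOBr: HOBr → 0.522 mol, OBr- → 0.23 mol.
pKa = −log(2.6 × 10^-9) = 8.585
pH = pKa + log([A⁻]/[HA]) = 8.585 + log(0.23/0.522) = 8.585 -0.356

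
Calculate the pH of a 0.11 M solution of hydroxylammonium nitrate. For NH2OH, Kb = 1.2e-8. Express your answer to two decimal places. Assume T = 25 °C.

NH3OH+ is the conjugate acid of the weak base NH2OH.
Ka = Kw/Kb = 1.0×10^-14 / 1.2 × 10^-8 = 8.33 × 10^-7
Ka = x²/(0.11 − x) = 8.33 × 10^-7
Since Ka ≪ C₀, x ≈ √(Ka·C₀) = 3.03 × 10^-4 M.
pH = −log[H+] = −log(3.03 × 10^-4) = 3.52

pH = 3.52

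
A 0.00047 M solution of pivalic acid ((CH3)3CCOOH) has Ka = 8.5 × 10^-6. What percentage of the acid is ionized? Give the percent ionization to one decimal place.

(CH3)3CCOOH ⇌ (CH3)3CCOO- + H+; let x = [H+] at equilibrium.
Solve x² + 8.5e-06x − 3.99e-09 = 0 → x = 5.91 × 10^-5 M
Fraction ionized = 5.91 × 10^-5 / 0.00047 = 0.1257 → 12.6%

12.6%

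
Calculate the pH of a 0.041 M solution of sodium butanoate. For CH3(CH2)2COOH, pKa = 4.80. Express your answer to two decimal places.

CH3(CH2)2COO- is the conjugate base of the weak acid CH3(CH2)2COOH.
Ka = 10^(−4.80) = 1.58 × 10^-5
Kb = Kw/Ka = 1.0×10^-14 / 1.58 × 10^-5 = 6.33 × 10^-10
From the ICE table, Kb = x²/(0.041 − x) = 6.33 × 10^-10.
Neglecting x in the denominator: x = √(6.33 × 10^-10 × 0.041) = 5.09 × 10^-6 M
(x/C₀ = 0.012% < 5%, so the approximation holds.)
pOH = −log(5.09 × 10^-6) = 5.29; pH = 14.00 − 5.29 = 8.71

pH = 8.71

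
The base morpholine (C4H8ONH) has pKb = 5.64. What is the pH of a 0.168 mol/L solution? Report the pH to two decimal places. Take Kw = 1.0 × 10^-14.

C4H8ONH + H2O ⇌ C4H8ONH2+ + OH-
Kb = 10^(−5.64) = 2.29 × 10^-6
Kb = [OH-]²/(0.168 − [OH-]) = 2.29 × 10^-6
Assume [OH-] ≪ 0.168: [OH-] ≈ √(2.29 × 10^-6 × 0.168) = 6.20 × 10^-4 M
([OH-]/C₀ = 0.37% < 5%, so the approximation holds.)
pOH = −log(6.20 × 10^-4) = 3.21; pH = 14.00 − 3.21 = 10.79

pH = 10.79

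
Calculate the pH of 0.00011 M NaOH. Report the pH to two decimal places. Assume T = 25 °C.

NaOH is a strong base; [OH-] = 0.00011 M.
pOH = -log(0.00011) = 3.96
pH = 14.00 - 3.96 = 10.04

pH = 10.04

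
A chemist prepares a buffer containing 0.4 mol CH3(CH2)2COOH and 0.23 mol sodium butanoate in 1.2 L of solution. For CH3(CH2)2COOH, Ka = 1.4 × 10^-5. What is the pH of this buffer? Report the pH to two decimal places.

pH = 4.61

pKa = −log(1.4 × 10^-5) = 4.854
Using pH = pKa + log([base]/[acid]) with [base]/[acid] = 0.23/0.4:
pH = 4.854 + (-0.240) = 4.61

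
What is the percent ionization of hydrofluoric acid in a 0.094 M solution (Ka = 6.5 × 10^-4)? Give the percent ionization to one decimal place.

HF ⇌ F- + H+; let x = [H+] at equilibrium.
Ka = x²/(C₀ − x); solving the quadratic gives x = 7.50 × 10^-3 M.
Fraction ionized = 7.50 × 10^-3 / 0.094 = 0.0798 → 8.0%

8.0%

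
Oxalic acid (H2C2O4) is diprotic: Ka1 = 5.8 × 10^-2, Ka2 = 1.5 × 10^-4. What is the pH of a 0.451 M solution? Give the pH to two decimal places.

Since Ka1 ≫ Ka2, the first ionization dominates [H+].
Ka1 = x²/(0.451 − x) = 5.8 × 10^-2
Solving the quadratic: x = (−Ka1 + √(Ka1² + 4·Ka1·C₀))/2 = 1.35 × 10^-1 M
pH = −log(1.35 × 10^-1) = 0.87

pH = 0.87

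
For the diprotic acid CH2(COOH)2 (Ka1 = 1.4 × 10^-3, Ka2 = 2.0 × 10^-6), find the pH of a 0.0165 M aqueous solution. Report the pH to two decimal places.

Ka1 ≫ Ka2, so treat the first dissociation as the only significant source of H+.
Ka1 = x²/(0.0165 − x) = 1.4 × 10^-3
Solving the quadratic: x = (−Ka1 + √(Ka1² + 4·Ka1·C₀))/2 = 4.16 × 10^-3 M
pH = −log(4.16 × 10^-3) = 2.38

pH = 2.38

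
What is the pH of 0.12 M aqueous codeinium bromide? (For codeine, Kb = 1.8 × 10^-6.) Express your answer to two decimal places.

C18H22NO3+ is the conjugate acid of the weak base C18H21NO3.
Ka = Kw/Kb = 1.0×10^-14 / 1.8 × 10^-6 = 5.56 × 10^-9
Ka = x²/(0.12 − x) = 5.56 × 10^-9
Assume x ≪ 0.12: x ≈ √(5.56 × 10^-9 × 0.12) = 2.58 × 10^-5 M
(x/C₀ = 0.022% < 5%, so the approximation holds.)
pH = −log[H+] = −log(2.58 × 10^-5) = 4.59

pH = 4.59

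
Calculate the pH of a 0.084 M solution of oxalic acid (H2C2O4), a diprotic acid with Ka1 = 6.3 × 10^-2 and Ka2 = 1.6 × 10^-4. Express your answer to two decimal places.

Since Ka1 ≫ Ka2, the first ionization dominates [H+].
Ka1 = x²/(0.084 − x) = 6.3 × 10^-2
Solving the quadratic: x = (−Ka1 + √(Ka1² + 4·Ka1·C₀))/2 = 4.78 × 10^-2 M
pH = −log(4.78 × 10^-2) = 1.32

pH = 1.32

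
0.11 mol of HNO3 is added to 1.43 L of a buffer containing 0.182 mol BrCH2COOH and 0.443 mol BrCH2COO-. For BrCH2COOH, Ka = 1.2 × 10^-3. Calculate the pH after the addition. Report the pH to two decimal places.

After neutralization: n(BrCH2COOH) = 0.292 mol, n(BrCH2COO-) = 0.333 mol.
pKa = −log(1.2 × 10^-3) = 2.921
pH = pKa + log(n_BrCH2COO-/n_BrCH2COOH) = 2.921 + log(0.333/0.292) = 2.921 + (+0.057)

pH = 2.98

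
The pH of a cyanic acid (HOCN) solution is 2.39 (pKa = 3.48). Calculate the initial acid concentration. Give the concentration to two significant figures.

[H+] = 10^(-2.39) = 4.07 × 10^-3 M = x
Ka = 10^(−3.48) = 3.31 × 10^-4
Ka = x²/(C₀ − x) ⇒ C₀ = x + x²/Ka
C₀ = 4.07 × 10^-3 + (4.07 × 10^-3)²/(3.31 × 10^-4) = 5.41 × 10^-2 M

C₀ = 5.4 × 10^-2 M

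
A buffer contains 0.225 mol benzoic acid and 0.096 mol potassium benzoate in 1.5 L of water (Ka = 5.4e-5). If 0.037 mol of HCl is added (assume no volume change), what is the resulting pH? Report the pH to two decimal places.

After neutralization: n(C6H5COOH) = 0.262 mol, n(C6H5COO-) = 0.059 mol.
pKa = −log(5.4 × 10^-5) = 4.268
pH = pKa + log(n_C6H5COO-/n_C6H5COOH) = 4.268 + log(0.059/0.262) = 4.268 + (-0.647)

pH = 3.62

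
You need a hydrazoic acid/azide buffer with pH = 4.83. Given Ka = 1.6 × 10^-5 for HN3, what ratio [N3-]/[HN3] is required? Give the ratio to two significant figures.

pKa = -log(1.6 × 10^-5) = 4.796
pH = pKa + log(r) ⇒ log(r) = 4.83 − 4.796 = +0.034
r = [N3-]/[HN3] = 10^(+0.034) = 1.08

ratio = 1.1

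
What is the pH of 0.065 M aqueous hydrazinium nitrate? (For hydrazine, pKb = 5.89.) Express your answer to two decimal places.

pH = 4.65

N2H5+ is the conjugate acid of the weak base N2H4.
Kb = 10^(−5.89) = 1.29 × 10^-6
Ka = Kw/Kb = 1.0×10^-14 / 1.29 × 10^-6 = 7.75 × 10^-9
From the ICE table, Ka = x²/(0.065 − x) = 7.75 × 10^-9.
Since Ka ≪ C₀, x ≈ √(Ka·C₀) = 2.24 × 10^-5 M.
Check: 0.035% ionized — well under 5%, approximation valid.
pH = −log[H+] = −log(2.24 × 10^-5) = 4.65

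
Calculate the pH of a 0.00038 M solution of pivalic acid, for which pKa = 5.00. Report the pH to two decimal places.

pH = 4.25

(CH3)3CCOOH ⇌ (CH3)3CCOO- + H+
Ka = 10^(−5.00) = 1.00 × 10^-5
From the ICE table, Ka = x²/(0.00038 − x) = 1.00 × 10^-5.
x is not negligible relative to C₀; solve x² + 1e-05·x − 3.8e-09 = 0.
x = (−Ka + √(Ka² + 4·Ka·C₀))/2 = 5.68 × 10^-5 M
pH = −log[H+] = −log(5.68 × 10^-5) = 4.25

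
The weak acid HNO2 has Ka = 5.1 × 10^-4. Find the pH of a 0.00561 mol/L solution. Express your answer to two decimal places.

HNO2 ⇌ NO2- + H+
Ka = [H+]²/(0.00561 − [H+]) = 5.1 × 10^-4
Here C₀/Ka ≈ 11, so the small-[H+] approximation fails. Use the quadratic:
[H+] = [−0.00051 + √(0.00051² + 1.14e-05)]/2 = 1.46 × 10^-3 M
pH = −log(1.46 × 10^-3) = 2.84

pH = 2.84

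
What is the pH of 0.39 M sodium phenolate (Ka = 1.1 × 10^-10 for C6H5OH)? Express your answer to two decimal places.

pH = 11.77

C6H5O- is the conjugate base of the weak acid C6H5OH.
Kb = Kw/Ka = 1.0×10^-14 / 1.1 × 10^-10 = 9.09 × 10^-5
Kb = [OH-]²/(0.39 − [OH-]) = 9.09 × 10^-5
Neglecting [OH-] in the denominator: [OH-] = √(9.09 × 10^-5 × 0.39) = 5.95 × 10^-3 M
pOH = 2.23, so pH = 14.00 − pOH = 11.77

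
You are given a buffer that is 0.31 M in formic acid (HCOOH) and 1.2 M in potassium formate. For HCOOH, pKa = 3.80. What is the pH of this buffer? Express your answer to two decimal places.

pH = 4.39

Henderson–Hasselbalch: pH = pKa + log([HCOO-]/[HCOOH]) = 3.80 + log(1.2/0.31)
pH = 3.80 + (+0.588) = 4.39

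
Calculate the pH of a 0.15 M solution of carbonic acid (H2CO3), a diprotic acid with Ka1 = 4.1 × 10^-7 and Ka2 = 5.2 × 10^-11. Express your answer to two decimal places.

pH = 3.61

Since Ka1 ≫ Ka2, the first ionization dominates [H+].
Ka1 = x²/(0.15 − x) = 4.1 × 10^-7
x ≈ √(4.1 × 10^-7 × 0.15) = 2.48 × 10^-4 M
pH = −log(2.48 × 10^-4) = 3.61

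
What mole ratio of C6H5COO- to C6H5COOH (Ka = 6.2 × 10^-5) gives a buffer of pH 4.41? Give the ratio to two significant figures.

ratio = 1.6

pKa = -log(6.2 × 10^-5) = 4.208
pH = pKa + log(r) ⇒ log(r) = 4.41 − 4.208 = +0.202
r = [C6H5COO-]/[C6H5COOH] = 10^(+0.202) = 1.59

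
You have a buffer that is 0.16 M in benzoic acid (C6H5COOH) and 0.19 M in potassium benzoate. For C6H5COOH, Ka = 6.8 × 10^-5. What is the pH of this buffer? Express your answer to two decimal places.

pH = 4.24

pKa = −log(6.8 × 10^-5) = 4.167
Henderson–Hasselbalch: pH = pKa + log([C6H5COO-]/[C6H5COOH]) = 4.167 + log(0.19/0.16)
pH = 4.167 + (+0.075) = 4.24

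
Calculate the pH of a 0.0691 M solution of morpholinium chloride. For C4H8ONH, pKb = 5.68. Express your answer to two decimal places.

pH = 4.74

C4H8ONH2+ is the conjugate acid of the weak base C4H8ONH.
Kb = 10^(−5.68) = 2.09 × 10^-6
Ka = Kw/Kb = 1.0×10^-14 / 2.09 × 10^-6 = 4.78 × 10^-9
Ka = [H+]²/(0.0691 − [H+]) = 4.78 × 10^-9
Since Ka ≪ C₀, [H+] ≈ √(Ka·C₀) = 1.82 × 10^-5 M.
Check: 0.026% ionized — well under 5%, approximation valid.
pH = −log[H+] = −log(1.82 × 10^-5) = 4.74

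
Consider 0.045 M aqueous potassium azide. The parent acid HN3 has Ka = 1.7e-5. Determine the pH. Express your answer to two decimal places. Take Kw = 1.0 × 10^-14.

N3- is the conjugate base of the weak acid HN3.
Kb = Kw/Ka = 1.0×10^-14 / 1.7 × 10^-5 = 5.88 × 10^-10
Kb = [OH-]²/(0.045 − [OH-]) = 5.88 × 10^-10
Assume [OH-] ≪ 0.045: [OH-] ≈ √(5.88 × 10^-10 × 0.045) = 5.14 × 10^-6 M
Check: 0.011% ionized — well under 5%, approximation valid.
pOH = 5.29, so pH = 14.00 − pOH = 8.71

pH = 8.71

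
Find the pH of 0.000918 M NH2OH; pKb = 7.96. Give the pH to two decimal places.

pH = 8.50

NH2OH + H2O ⇌ NH3OH+ + OH-
Kb = 10^(−7.96) = 1.10 × 10^-8
From the ICE table, Kb = [OH-]²/(0.000918 − [OH-]) = 1.10 × 10^-8.
Since Kb ≪ C₀, [OH-] ≈ √(Kb·C₀) = 3.18 × 10^-6 M.
Check: 0.35% ionized — well under 5%, approximation valid.
pOH = −log(3.18 × 10^-6) = 5.50; pH = 14.00 − 5.50 = 8.50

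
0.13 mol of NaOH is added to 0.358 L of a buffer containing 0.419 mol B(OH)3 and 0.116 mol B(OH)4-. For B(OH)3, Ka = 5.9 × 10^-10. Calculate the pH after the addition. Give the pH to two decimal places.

pH = 9.16

OH- converts B(OH)3 to B(OH)4-: B(OH)3 → 0.289 mol, B(OH)4- → 0.246 mol.
pKa = −log(5.9 × 10^-10) = 9.229
Henderson–Hasselbalch with mole ratio 0.246/0.289: pH = 9.229 + (-0.070)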